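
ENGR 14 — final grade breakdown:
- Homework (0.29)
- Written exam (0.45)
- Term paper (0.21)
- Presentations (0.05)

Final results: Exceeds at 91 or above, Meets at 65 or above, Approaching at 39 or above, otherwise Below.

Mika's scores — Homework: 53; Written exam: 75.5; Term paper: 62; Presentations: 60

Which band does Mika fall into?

Weighted total:
  Homework 53 × 0.29 = 15.37
  Written exam 75.5 × 0.45 = 33.975
  Term paper 62 × 0.21 = 13.02
  Presentations 60 × 0.05 = 3
Sum = 65.365
65.365 is ≥ 65 and < 91 → Meets

Meets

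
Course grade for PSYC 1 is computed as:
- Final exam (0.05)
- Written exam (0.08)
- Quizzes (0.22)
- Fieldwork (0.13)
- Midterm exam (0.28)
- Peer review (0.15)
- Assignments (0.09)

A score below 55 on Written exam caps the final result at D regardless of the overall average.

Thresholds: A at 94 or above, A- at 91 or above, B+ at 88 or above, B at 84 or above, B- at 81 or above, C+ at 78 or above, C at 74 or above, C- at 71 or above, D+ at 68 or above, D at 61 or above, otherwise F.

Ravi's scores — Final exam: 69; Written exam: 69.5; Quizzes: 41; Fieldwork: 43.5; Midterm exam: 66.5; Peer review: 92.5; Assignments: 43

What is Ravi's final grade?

F

Written exam score 69.5 ≥ 55: minimum met.
Weighted total:
  Final exam 69 × 0.05 = 3.45
  Written exam 69.5 × 0.08 = 5.56
  Quizzes 41 × 0.22 = 9.02
  Fieldwork 43.5 × 0.13 = 5.655
  Midterm exam 66.5 × 0.28 = 18.62
  Peer review 92.5 × 0.15 = 13.875
  Assignments 43 × 0.09 = 3.87
Sum = 60.05
60.05 < 61 → F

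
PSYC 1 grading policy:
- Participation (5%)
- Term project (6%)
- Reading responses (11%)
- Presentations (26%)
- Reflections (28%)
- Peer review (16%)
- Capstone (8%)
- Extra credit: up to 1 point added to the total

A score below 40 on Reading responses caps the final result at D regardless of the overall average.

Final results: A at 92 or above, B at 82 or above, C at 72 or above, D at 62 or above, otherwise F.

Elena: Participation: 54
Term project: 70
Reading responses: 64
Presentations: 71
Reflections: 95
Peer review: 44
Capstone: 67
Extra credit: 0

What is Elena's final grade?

Reading responses score 64 ≥ 40: minimum met.
Weighted total:
  Participation 54 × 0.05 = 2.7
  Term project 70 × 0.06 = 4.2
  Reading responses 64 × 0.11 = 7.04
  Presentations 71 × 0.26 = 18.46
  Reflections 95 × 0.28 = 26.6
  Peer review 44 × 0.16 = 7.04
  Capstone 67 × 0.08 = 5.36
Sum = 71.4
Extra credit: 71.4 + 0 = 71.4
71.4 is ≥ 62 and < 72 → D

D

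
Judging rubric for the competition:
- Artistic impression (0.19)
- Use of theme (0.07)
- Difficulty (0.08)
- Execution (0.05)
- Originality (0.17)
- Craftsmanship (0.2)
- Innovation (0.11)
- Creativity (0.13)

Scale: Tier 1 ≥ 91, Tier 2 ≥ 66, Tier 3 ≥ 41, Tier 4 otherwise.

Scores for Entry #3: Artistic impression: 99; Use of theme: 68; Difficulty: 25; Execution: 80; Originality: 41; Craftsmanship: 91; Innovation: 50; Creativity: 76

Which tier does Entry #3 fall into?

Weighted total:
  Artistic impression 99 × 0.19 = 18.81
  Use of theme 68 × 0.07 = 4.76
  Difficulty 25 × 0.08 = 2
  Execution 80 × 0.05 = 4
  Originality 41 × 0.17 = 6.97
  Craftsmanship 91 × 0.2 = 18.2
  Innovation 50 × 0.11 = 5.5
  Creativity 76 × 0.13 = 9.88
Sum = 70.12
70.12 is ≥ 66 and < 91 → Tier 2

Tier 2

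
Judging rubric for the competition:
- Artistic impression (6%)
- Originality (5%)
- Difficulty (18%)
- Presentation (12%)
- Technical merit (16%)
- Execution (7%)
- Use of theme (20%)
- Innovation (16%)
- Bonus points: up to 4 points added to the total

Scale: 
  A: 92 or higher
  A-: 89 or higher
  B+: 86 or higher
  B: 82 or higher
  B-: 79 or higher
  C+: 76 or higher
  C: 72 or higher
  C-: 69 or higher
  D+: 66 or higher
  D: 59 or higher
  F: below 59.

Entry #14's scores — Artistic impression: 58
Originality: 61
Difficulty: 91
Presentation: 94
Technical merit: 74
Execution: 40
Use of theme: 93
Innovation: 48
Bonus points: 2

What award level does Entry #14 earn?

C+

Weighted total:
  Artistic impression 58 × 0.06 = 3.48
  Originality 61 × 0.05 = 3.05
  Difficulty 91 × 0.18 = 16.38
  Presentation 94 × 0.12 = 11.28
  Technical merit 74 × 0.16 = 11.84
  Execution 40 × 0.07 = 2.8
  Use of theme 93 × 0.2 = 18.6
  Innovation 48 × 0.16 = 7.68
Sum = 75.11
Bonus points: 75.11 + 2 = 77.11
77.11 is ≥ 76 and < 79 → C+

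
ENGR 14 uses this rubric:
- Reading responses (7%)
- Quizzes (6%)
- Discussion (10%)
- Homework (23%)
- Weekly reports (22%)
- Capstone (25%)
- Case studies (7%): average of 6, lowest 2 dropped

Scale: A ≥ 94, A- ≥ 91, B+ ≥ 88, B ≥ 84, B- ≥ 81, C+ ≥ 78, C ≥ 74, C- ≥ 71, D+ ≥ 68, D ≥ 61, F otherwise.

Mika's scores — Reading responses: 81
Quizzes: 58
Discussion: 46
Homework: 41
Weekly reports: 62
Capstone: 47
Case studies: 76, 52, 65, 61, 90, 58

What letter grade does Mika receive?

F

Case studies: drop 52, 58 → average of remaining 4 = 292/4 = 73
Weighted total:
  Reading responses 81 × 0.07 = 5.67
  Quizzes 58 × 0.06 = 3.48
  Discussion 46 × 0.1 = 4.6
  Homework 41 × 0.23 = 9.43
  Weekly reports 62 × 0.22 = 13.64
  Capstone 47 × 0.25 = 11.75
  Case studies 73 × 0.07 = 5.11
Sum = 53.68
53.68 < 61 → F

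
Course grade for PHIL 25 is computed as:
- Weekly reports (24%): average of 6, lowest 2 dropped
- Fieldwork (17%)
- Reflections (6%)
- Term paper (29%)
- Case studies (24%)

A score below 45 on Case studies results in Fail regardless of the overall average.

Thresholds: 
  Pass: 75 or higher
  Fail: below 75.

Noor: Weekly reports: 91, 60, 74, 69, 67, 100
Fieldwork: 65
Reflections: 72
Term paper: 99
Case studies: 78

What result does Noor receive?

Weekly reports: drop 60, 67 → average of remaining 4 = 334/4 = 83.5
Case studies score 78 ≥ 45: minimum met.
Weighted total:
  Weekly reports 83.5 × 0.24 = 20.04
  Fieldwork 65 × 0.17 = 11.05
  Reflections 72 × 0.06 = 4.32
  Term paper 99 × 0.29 = 28.71
  Case studies 78 × 0.24 = 18.72
Sum = 82.84
82.84 ≥ 75 → Pass

Pass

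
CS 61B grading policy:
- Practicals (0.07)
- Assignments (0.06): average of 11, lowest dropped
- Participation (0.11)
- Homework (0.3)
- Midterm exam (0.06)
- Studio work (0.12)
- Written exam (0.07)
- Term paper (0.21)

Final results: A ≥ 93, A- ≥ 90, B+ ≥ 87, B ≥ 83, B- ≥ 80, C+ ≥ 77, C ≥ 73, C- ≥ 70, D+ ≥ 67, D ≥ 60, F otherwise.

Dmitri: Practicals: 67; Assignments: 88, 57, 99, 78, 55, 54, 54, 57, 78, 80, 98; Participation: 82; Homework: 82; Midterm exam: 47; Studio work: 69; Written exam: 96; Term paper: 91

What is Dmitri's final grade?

Assignments: drop 54 → average of remaining 10 = 744/10 = 74.4
Weighted total:
  Practicals 67 × 0.07 = 4.69
  Assignments 74.4 × 0.06 = 4.464
  Participation 82 × 0.11 = 9.02
  Homework 82 × 0.3 = 24.6
  Midterm exam 47 × 0.06 = 2.82
  Studio work 69 × 0.12 = 8.28
  Written exam 96 × 0.07 = 6.72
  Term paper 91 × 0.21 = 19.11
Sum = 79.704
79.704 is ≥ 77 and < 80 → C+

C+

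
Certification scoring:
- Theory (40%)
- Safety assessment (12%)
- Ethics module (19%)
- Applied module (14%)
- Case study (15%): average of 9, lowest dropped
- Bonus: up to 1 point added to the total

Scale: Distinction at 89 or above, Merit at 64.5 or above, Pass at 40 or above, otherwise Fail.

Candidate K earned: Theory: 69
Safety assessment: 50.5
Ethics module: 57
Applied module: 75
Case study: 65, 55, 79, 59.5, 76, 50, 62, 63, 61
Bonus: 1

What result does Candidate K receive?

Case study: drop 50 → average of remaining 8 = 520.5/8 = 65.0625
Weighted total:
  Theory 69 × 0.4 = 27.6
  Safety assessment 50.5 × 0.12 = 6.06
  Ethics module 57 × 0.19 = 10.83
  Applied module 75 × 0.14 = 10.5
  Case study 65.0625 × 0.15 = 9.759375
Sum = 64.749375
Bonus: 64.749375 + 1 = 65.749375
65.749375 is ≥ 64.5 and < 89 → Merit

Merit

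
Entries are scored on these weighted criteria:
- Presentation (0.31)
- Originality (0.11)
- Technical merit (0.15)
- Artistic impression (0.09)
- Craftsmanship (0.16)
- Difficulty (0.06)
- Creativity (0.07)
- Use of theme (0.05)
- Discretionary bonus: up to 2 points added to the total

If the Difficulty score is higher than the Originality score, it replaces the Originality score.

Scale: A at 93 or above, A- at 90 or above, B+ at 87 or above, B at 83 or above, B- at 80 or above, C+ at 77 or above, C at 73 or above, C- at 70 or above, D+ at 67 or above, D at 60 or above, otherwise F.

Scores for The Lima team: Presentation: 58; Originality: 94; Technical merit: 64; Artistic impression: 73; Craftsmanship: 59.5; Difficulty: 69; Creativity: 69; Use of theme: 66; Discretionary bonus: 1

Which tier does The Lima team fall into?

Difficulty (69) ≤ Originality (94), so Originality stays at 94.
Weighted total:
  Presentation 58 × 0.31 = 17.98
  Originality 94 × 0.11 = 10.34
  Technical merit 64 × 0.15 = 9.6
  Artistic impression 73 × 0.09 = 6.57
  Craftsmanship 59.5 × 0.16 = 9.52
  Difficulty 69 × 0.06 = 4.14
  Creativity 69 × 0.07 = 4.83
  Use of theme 66 × 0.05 = 3.3
Sum = 66.28
Discretionary bonus: 66.28 + 1 = 67.28
67.28 is ≥ 67 and < 70 → D+

D+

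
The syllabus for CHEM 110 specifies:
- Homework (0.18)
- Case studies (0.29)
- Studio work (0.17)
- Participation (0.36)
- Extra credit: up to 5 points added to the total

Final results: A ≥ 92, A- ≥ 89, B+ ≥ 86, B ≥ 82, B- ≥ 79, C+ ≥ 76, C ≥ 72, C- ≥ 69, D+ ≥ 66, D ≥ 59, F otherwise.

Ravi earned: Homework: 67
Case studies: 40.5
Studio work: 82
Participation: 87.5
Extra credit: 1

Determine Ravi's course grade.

Weighted total:
  Homework 67 × 0.18 = 12.06
  Case studies 40.5 × 0.29 = 11.745
  Studio work 82 × 0.17 = 13.94
  Participation 87.5 × 0.36 = 31.5
Sum = 69.245
Extra credit: 69.245 + 1 = 70.245
70.245 is ≥ 69 and < 72 → C-

C-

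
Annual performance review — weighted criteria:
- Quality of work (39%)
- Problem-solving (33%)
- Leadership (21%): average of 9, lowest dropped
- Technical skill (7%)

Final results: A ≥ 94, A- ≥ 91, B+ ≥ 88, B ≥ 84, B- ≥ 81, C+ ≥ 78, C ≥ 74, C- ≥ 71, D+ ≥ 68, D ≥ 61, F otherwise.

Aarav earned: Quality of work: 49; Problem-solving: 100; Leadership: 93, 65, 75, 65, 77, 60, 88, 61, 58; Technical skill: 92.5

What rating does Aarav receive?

Leadership: drop 58 → average of remaining 8 = 584/8 = 73
Weighted total:
  Quality of work 49 × 0.39 = 19.11
  Problem-solving 100 × 0.33 = 33
  Leadership 73 × 0.21 = 15.33
  Technical skill 92.5 × 0.07 = 6.475
Sum = 73.915
73.915 is ≥ 71 and < 74 → C-

C-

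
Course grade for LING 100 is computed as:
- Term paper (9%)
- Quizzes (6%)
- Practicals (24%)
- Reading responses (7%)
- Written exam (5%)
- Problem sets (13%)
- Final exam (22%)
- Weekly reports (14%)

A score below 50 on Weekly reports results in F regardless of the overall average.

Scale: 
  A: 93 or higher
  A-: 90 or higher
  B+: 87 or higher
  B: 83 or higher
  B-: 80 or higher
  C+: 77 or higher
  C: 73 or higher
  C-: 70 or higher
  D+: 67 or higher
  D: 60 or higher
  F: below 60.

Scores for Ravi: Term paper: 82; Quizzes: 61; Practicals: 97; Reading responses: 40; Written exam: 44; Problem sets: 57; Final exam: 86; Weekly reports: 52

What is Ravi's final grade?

C-

Weekly reports score 52 ≥ 50: minimum met.
Weighted total:
  Term paper 82 × 0.09 = 7.38
  Quizzes 61 × 0.06 = 3.66
  Practicals 97 × 0.24 = 23.28
  Reading responses 40 × 0.07 = 2.8
  Written exam 44 × 0.05 = 2.2
  Problem sets 57 × 0.13 = 7.41
  Final exam 86 × 0.22 = 18.92
  Weekly reports 52 × 0.14 = 7.28
Sum = 72.93
72.93 is ≥ 70 and < 73 → C-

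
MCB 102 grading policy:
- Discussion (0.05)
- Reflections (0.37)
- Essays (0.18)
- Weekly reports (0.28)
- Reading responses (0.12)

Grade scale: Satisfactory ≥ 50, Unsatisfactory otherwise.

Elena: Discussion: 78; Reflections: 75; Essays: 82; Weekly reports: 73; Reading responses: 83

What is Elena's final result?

Weighted total:
  Discussion 78 × 0.05 = 3.9
  Reflections 75 × 0.37 = 27.75
  Essays 82 × 0.18 = 14.76
  Weekly reports 73 × 0.28 = 20.44
  Reading responses 83 × 0.12 = 9.96
Sum = 76.81
76.81 ≥ 50 → Satisfactory

Satisfactory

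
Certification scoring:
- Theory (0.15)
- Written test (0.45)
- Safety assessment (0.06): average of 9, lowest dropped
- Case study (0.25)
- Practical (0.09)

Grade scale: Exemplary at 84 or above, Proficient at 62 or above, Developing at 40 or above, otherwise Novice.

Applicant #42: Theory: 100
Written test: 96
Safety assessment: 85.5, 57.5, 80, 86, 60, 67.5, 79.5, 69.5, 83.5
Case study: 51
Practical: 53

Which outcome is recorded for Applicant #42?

Proficient

Safety assessment: drop 57.5 → average of remaining 8 = 611.5/8 = 76.4375
Weighted total:
  Theory 100 × 0.15 = 15
  Written test 96 × 0.45 = 43.2
  Safety assessment 76.4375 × 0.06 = 4.58625
  Case study 51 × 0.25 = 12.75
  Practical 53 × 0.09 = 4.77
Sum = 80.30625
80.30625 is ≥ 62 and < 84 → Proficient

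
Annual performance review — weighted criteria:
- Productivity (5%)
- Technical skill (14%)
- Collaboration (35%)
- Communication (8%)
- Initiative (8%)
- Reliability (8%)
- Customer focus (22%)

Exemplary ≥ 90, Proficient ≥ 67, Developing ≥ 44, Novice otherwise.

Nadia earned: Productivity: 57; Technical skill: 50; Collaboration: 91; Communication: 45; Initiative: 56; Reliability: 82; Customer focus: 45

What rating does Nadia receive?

Developing

Weighted total:
  Productivity 57 × 0.05 = 2.85
  Technical skill 50 × 0.14 = 7
  Collaboration 91 × 0.35 = 31.85
  Communication 45 × 0.08 = 3.6
  Initiative 56 × 0.08 = 4.48
  Reliability 82 × 0.08 = 6.56
  Customer focus 45 × 0.22 = 9.9
Sum = 66.24
66.24 is ≥ 44 and < 67 → Developing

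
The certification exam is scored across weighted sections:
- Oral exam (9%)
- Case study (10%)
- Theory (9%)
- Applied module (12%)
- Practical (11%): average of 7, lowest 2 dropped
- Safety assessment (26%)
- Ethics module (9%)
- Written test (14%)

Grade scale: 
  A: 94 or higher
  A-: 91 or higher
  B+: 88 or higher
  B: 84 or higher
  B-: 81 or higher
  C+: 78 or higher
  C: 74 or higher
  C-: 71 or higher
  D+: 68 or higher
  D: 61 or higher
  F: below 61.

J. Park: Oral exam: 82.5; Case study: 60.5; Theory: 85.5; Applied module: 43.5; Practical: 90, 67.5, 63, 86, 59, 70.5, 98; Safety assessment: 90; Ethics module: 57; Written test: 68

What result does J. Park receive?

Practical: drop 59, 63 → average of remaining 5 = 412/5 = 82.4
Weighted total:
  Oral exam 82.5 × 0.09 = 7.425
  Case study 60.5 × 0.1 = 6.05
  Theory 85.5 × 0.09 = 7.695
  Applied module 43.5 × 0.12 = 5.22
  Practical 82.4 × 0.11 = 9.064
  Safety assessment 90 × 0.26 = 23.4
  Ethics module 57 × 0.09 = 5.13
  Written test 68 × 0.14 = 9.52
Sum = 73.504
73.504 is ≥ 71 and < 74 → C-

C-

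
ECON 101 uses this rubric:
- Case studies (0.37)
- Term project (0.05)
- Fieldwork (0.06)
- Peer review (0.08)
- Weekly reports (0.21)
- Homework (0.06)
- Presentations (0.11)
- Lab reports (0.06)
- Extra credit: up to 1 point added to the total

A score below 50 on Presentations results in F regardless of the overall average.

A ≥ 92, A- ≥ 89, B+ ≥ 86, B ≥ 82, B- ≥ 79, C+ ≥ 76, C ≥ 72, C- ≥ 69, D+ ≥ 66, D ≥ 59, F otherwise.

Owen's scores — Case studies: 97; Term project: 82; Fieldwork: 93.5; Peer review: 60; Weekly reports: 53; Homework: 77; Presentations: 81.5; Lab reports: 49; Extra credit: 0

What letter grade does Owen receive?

Presentations score 81.5 ≥ 50: minimum met.
Weighted total:
  Case studies 97 × 0.37 = 35.89
  Term project 82 × 0.05 = 4.1
  Fieldwork 93.5 × 0.06 = 5.61
  Peer review 60 × 0.08 = 4.8
  Weekly reports 53 × 0.21 = 11.13
  Homework 77 × 0.06 = 4.62
  Presentations 81.5 × 0.11 = 8.965
  Lab reports 49 × 0.06 = 2.94
Sum = 78.055
Extra credit: 78.055 + 0 = 78.055
78.055 is ≥ 76 and < 79 → C+

C+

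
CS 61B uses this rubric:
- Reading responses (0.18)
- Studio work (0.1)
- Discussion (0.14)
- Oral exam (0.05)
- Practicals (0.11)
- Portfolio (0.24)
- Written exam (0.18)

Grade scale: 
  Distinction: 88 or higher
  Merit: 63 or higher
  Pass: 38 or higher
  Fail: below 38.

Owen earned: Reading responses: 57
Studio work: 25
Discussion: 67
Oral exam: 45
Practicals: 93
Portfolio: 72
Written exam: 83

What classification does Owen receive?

Merit

Weighted total:
  Reading responses 57 × 0.18 = 10.26
  Studio work 25 × 0.1 = 2.5
  Discussion 67 × 0.14 = 9.38
  Oral exam 45 × 0.05 = 2.25
  Practicals 93 × 0.11 = 10.23
  Portfolio 72 × 0.24 = 17.28
  Written exam 83 × 0.18 = 14.94
Sum = 66.84
66.84 is ≥ 63 and < 88 → Merit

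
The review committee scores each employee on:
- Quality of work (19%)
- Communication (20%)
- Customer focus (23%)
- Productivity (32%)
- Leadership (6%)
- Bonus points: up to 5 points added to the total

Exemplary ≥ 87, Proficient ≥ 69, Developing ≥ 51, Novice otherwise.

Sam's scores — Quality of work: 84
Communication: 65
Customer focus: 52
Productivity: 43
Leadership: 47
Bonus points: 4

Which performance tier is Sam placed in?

Weighted total:
  Quality of work 84 × 0.19 = 15.96
  Communication 65 × 0.2 = 13
  Customer focus 52 × 0.23 = 11.96
  Productivity 43 × 0.32 = 13.76
  Leadership 47 × 0.06 = 2.82
Sum = 57.5
Bonus points: 57.5 + 4 = 61.5
61.5 is ≥ 51 and < 69 → Developing

Developing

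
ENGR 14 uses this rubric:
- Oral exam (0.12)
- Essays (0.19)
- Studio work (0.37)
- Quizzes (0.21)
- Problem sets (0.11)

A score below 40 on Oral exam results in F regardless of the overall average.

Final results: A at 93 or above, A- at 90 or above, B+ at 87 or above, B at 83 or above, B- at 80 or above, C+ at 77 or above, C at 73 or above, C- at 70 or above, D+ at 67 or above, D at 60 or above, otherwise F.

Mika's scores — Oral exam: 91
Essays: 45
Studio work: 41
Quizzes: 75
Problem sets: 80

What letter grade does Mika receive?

F

Oral exam score 91 ≥ 40: minimum met.
Weighted total:
  Oral exam 91 × 0.12 = 10.92
  Essays 45 × 0.19 = 8.55
  Studio work 41 × 0.37 = 15.17
  Quizzes 75 × 0.21 = 15.75
  Problem sets 80 × 0.11 = 8.8
Sum = 59.19
59.19 < 60 → F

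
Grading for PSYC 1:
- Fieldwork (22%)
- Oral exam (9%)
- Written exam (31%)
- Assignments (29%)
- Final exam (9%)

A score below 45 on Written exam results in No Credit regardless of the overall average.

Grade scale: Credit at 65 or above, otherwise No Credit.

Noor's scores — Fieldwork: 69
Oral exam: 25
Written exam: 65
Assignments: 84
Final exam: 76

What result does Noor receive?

Credit

Written exam score 65 ≥ 45: minimum met.
Weighted total:
  Fieldwork 69 × 0.22 = 15.18
  Oral exam 25 × 0.09 = 2.25
  Written exam 65 × 0.31 = 20.15
  Assignments 84 × 0.29 = 24.36
  Final exam 76 × 0.09 = 6.84
Sum = 68.78
68.78 ≥ 65 → Credit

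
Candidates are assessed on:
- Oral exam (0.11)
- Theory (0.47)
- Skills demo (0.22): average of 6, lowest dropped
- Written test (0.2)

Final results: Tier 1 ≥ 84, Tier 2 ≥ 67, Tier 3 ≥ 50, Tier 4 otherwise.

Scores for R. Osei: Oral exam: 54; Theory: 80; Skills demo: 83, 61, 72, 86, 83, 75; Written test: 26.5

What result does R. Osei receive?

Skills demo: drop 61 → average of remaining 5 = 399/5 = 79.8
Weighted total:
  Oral exam 54 × 0.11 = 5.94
  Theory 80 × 0.47 = 37.6
  Skills demo 79.8 × 0.22 = 17.556
  Written test 26.5 × 0.2 = 5.3
Sum = 66.396
66.396 is ≥ 50 and < 67 → Tier 3

Tier 3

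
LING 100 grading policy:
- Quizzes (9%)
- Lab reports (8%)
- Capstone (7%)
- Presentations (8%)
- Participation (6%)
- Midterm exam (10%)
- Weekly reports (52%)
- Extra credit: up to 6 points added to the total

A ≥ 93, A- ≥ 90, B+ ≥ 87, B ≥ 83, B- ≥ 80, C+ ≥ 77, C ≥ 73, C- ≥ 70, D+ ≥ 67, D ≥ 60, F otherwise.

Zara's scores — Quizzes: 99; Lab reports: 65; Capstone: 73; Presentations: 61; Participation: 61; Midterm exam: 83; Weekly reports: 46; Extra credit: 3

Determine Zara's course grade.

D

Weighted total:
  Quizzes 99 × 0.09 = 8.91
  Lab reports 65 × 0.08 = 5.2
  Capstone 73 × 0.07 = 5.11
  Presentations 61 × 0.08 = 4.88
  Participation 61 × 0.06 = 3.66
  Midterm exam 83 × 0.1 = 8.3
  Weekly reports 46 × 0.52 = 23.92
Sum = 59.98
Extra credit: 59.98 + 3 = 62.98
62.98 is ≥ 60 and < 67 → D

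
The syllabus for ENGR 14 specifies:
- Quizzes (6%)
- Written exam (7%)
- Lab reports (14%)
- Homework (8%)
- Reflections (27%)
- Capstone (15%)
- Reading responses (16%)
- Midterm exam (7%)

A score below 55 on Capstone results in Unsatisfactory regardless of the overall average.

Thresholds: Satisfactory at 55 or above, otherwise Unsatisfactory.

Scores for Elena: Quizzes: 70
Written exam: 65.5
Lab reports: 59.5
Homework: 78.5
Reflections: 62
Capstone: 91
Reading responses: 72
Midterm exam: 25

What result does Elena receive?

Satisfactory

Capstone score 91 ≥ 55: minimum met.
Weighted total:
  Quizzes 70 × 0.06 = 4.2
  Written exam 65.5 × 0.07 = 4.585
  Lab reports 59.5 × 0.14 = 8.33
  Homework 78.5 × 0.08 = 6.28
  Reflections 62 × 0.27 = 16.74
  Capstone 91 × 0.15 = 13.65
  Reading responses 72 × 0.16 = 11.52
  Midterm exam 25 × 0.07 = 1.75
Sum = 67.055
67.055 ≥ 55 → Satisfactory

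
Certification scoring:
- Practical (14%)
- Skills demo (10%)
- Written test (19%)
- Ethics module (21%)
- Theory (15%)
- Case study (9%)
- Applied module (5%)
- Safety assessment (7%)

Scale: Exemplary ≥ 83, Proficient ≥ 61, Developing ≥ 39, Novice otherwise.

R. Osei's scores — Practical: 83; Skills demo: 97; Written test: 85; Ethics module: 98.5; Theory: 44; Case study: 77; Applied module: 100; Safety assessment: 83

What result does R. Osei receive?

Proficient

Weighted total:
  Practical 83 × 0.14 = 11.62
  Skills demo 97 × 0.1 = 9.7
  Written test 85 × 0.19 = 16.15
  Ethics module 98.5 × 0.21 = 20.685
  Theory 44 × 0.15 = 6.6
  Case study 77 × 0.09 = 6.93
  Applied module 100 × 0.05 = 5
  Safety assessment 83 × 0.07 = 5.81
Sum = 82.495
82.495 is ≥ 61 and < 83 → Proficient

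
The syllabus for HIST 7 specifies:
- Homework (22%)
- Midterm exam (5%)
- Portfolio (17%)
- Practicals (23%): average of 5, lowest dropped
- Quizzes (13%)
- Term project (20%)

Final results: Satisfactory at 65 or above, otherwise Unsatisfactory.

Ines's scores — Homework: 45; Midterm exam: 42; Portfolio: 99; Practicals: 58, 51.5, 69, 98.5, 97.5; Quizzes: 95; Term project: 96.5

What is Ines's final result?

Satisfactory

Practicals: drop 51.5 → average of remaining 4 = 323/4 = 80.75
Weighted total:
  Homework 45 × 0.22 = 9.9
  Midterm exam 42 × 0.05 = 2.1
  Portfolio 99 × 0.17 = 16.83
  Practicals 80.75 × 0.23 = 18.5725
  Quizzes 95 × 0.13 = 12.35
  Term project 96.5 × 0.2 = 19.3
Sum = 79.0525
79.0525 ≥ 65 → Satisfactory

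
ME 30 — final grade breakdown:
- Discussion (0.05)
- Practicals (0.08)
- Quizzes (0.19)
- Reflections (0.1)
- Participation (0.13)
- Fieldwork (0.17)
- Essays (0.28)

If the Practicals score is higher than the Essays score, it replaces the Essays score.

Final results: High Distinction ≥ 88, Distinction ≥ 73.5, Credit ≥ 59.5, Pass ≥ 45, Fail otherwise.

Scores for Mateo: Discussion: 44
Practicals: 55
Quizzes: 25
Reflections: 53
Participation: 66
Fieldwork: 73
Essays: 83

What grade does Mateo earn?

Practicals (55) ≤ Essays (83), so Essays stays at 83.
Weighted total:
  Discussion 44 × 0.05 = 2.2
  Practicals 55 × 0.08 = 4.4
  Quizzes 25 × 0.19 = 4.75
  Reflections 53 × 0.1 = 5.3
  Participation 66 × 0.13 = 8.58
  Fieldwork 73 × 0.17 = 12.41
  Essays 83 × 0.28 = 23.24
Sum = 60.88
60.88 is ≥ 59.5 and < 73.5 → Credit

Credit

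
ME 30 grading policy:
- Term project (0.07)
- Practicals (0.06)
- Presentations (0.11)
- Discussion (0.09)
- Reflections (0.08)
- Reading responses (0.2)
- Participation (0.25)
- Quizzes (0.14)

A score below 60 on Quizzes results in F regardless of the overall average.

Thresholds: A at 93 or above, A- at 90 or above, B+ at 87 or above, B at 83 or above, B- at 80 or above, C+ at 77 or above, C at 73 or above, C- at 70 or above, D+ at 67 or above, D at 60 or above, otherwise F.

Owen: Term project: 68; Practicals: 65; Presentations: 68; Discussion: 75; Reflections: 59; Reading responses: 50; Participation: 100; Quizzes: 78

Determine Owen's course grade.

Quizzes score 78 ≥ 60: minimum met.
Weighted total:
  Term project 68 × 0.07 = 4.76
  Practicals 65 × 0.06 = 3.9
  Presentations 68 × 0.11 = 7.48
  Discussion 75 × 0.09 = 6.75
  Reflections 59 × 0.08 = 4.72
  Reading responses 50 × 0.2 = 10
  Participation 100 × 0.25 = 25
  Quizzes 78 × 0.14 = 10.92
Sum = 73.53
73.53 is ≥ 73 and < 77 → C

C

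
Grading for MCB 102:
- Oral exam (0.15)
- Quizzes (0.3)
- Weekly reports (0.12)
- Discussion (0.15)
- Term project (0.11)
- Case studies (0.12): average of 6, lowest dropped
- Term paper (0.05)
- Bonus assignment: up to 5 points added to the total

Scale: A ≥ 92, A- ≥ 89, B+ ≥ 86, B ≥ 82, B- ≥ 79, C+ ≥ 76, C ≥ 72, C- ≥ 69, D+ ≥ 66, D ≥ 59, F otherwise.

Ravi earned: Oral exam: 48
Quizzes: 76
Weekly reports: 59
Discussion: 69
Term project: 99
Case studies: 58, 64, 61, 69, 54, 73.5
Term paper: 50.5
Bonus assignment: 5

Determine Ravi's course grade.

C

Case studies: drop 54 → average of remaining 5 = 325.5/5 = 65.1
Weighted total:
  Oral exam 48 × 0.15 = 7.2
  Quizzes 76 × 0.3 = 22.8
  Weekly reports 59 × 0.12 = 7.08
  Discussion 69 × 0.15 = 10.35
  Term project 99 × 0.11 = 10.89
  Case studies 65.1 × 0.12 = 7.812
  Term paper 50.5 × 0.05 = 2.525
Sum = 68.657
Bonus assignment: 68.657 + 5 = 73.657
73.657 is ≥ 72 and < 76 → C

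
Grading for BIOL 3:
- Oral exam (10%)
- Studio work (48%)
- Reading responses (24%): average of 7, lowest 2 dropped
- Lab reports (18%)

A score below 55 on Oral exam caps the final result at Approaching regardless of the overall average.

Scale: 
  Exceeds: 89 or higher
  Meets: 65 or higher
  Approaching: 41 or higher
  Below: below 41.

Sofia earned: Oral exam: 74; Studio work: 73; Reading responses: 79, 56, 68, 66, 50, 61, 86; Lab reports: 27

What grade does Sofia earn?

Approaching

Reading responses: drop 50, 56 → average of remaining 5 = 360/5 = 72
Oral exam score 74 ≥ 55: minimum met.
Weighted total:
  Oral exam 74 × 0.1 = 7.4
  Studio work 73 × 0.48 = 35.04
  Reading responses 72 × 0.24 = 17.28
  Lab reports 27 × 0.18 = 4.86
Sum = 64.58
64.58 is ≥ 41 and < 65 → Approaching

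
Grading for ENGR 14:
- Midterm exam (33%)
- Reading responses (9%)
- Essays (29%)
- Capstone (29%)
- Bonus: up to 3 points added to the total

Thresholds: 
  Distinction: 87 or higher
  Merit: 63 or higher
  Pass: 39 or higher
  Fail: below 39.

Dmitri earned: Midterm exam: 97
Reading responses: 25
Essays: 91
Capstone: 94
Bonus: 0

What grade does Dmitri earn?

Distinction

Weighted total:
  Midterm exam 97 × 0.33 = 32.01
  Reading responses 25 × 0.09 = 2.25
  Essays 91 × 0.29 = 26.39
  Capstone 94 × 0.29 = 27.26
Sum = 87.91
Bonus: 87.91 + 0 = 87.91
87.91 ≥ 87 → Distinction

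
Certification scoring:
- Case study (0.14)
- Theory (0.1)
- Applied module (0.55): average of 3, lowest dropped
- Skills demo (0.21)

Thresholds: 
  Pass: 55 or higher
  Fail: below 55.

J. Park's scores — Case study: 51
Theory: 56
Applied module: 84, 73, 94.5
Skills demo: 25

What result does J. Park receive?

Applied module: drop 73 → average of remaining 2 = 178.5/2 = 89.25
Weighted total:
  Case study 51 × 0.14 = 7.14
  Theory 56 × 0.1 = 5.6
  Applied module 89.25 × 0.55 = 49.0875
  Skills demo 25 × 0.21 = 5.25
Sum = 67.0775
67.0775 ≥ 55 → Pass

Pass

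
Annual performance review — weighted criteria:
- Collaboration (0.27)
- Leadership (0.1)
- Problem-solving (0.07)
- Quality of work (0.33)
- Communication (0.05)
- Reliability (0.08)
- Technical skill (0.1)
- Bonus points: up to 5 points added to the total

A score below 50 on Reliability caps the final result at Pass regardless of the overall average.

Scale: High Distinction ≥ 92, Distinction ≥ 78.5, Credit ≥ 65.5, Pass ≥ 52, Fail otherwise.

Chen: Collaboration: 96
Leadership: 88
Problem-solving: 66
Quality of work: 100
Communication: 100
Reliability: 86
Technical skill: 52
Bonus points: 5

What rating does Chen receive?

Reliability score 86 ≥ 50: minimum met.
Weighted total:
  Collaboration 96 × 0.27 = 25.92
  Leadership 88 × 0.1 = 8.8
  Problem-solving 66 × 0.07 = 4.62
  Quality of work 100 × 0.33 = 33
  Communication 100 × 0.05 = 5
  Reliability 86 × 0.08 = 6.88
  Technical skill 52 × 0.1 = 5.2
Sum = 89.42
Bonus points: 89.42 + 5 = 94.42
94.42 ≥ 92 → High Distinction

High Distinction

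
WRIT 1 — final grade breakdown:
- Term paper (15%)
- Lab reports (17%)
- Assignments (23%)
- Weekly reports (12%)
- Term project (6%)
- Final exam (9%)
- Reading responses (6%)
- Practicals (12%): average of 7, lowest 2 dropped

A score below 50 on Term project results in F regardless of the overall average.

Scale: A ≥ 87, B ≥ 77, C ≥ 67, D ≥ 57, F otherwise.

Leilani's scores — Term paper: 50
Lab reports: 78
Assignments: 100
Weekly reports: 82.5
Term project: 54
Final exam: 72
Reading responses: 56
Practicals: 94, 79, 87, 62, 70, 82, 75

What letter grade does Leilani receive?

C

Practicals: drop 62, 70 → average of remaining 5 = 417/5 = 83.4
Term project score 54 ≥ 50: minimum met.
Weighted total:
  Term paper 50 × 0.15 = 7.5
  Lab reports 78 × 0.17 = 13.26
  Assignments 100 × 0.23 = 23
  Weekly reports 82.5 × 0.12 = 9.9
  Term project 54 × 0.06 = 3.24
  Final exam 72 × 0.09 = 6.48
  Reading responses 56 × 0.06 = 3.36
  Practicals 83.4 × 0.12 = 10.008
Sum = 76.748
76.748 is ≥ 67 and < 77 → C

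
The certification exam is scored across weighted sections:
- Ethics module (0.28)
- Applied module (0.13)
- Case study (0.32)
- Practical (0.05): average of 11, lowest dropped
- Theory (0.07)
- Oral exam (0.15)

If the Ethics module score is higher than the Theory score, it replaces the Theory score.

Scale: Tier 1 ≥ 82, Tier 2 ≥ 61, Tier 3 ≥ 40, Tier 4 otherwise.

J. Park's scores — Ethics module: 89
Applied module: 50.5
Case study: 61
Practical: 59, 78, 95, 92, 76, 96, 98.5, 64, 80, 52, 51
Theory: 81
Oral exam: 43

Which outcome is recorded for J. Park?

Practical: drop 51 → average of remaining 10 = 790.5/10 = 79.05
Ethics module (89) > Theory (81), so Theory counts as 89.
Weighted total:
  Ethics module 89 × 0.28 = 24.92
  Applied module 50.5 × 0.13 = 6.565
  Case study 61 × 0.32 = 19.52
  Practical 79.05 × 0.05 = 3.9525
  Theory 89 × 0.07 = 6.23
  Oral exam 43 × 0.15 = 6.45
Sum = 67.6375
67.6375 is ≥ 61 and < 82 → Tier 2

Tier 2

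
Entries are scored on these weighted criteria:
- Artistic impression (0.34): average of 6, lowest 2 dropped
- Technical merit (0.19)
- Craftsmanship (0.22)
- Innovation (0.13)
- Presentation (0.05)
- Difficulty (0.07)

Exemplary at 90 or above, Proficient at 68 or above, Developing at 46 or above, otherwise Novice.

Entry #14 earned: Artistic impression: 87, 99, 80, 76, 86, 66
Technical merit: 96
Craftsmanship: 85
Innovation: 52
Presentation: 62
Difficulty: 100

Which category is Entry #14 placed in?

Proficient

Artistic impression: drop 66, 76 → average of remaining 4 = 352/4 = 88
Weighted total:
  Artistic impression 88 × 0.34 = 29.92
  Technical merit 96 × 0.19 = 18.24
  Craftsmanship 85 × 0.22 = 18.7
  Innovation 52 × 0.13 = 6.76
  Presentation 62 × 0.05 = 3.1
  Difficulty 100 × 0.07 = 7
Sum = 83.72
83.72 is ≥ 68 and < 90 → Proficient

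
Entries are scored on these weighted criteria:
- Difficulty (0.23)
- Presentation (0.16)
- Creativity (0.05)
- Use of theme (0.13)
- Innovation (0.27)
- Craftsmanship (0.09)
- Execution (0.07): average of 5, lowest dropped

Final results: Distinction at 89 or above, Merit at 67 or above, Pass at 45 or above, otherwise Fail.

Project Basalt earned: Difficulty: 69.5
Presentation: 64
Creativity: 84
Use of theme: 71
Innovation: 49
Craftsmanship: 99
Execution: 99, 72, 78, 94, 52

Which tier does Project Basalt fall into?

Merit

Execution: drop 52 → average of remaining 4 = 343/4 = 85.75
Weighted total:
  Difficulty 69.5 × 0.23 = 15.985
  Presentation 64 × 0.16 = 10.24
  Creativity 84 × 0.05 = 4.2
  Use of theme 71 × 0.13 = 9.23
  Innovation 49 × 0.27 = 13.23
  Craftsmanship 99 × 0.09 = 8.91
  Execution 85.75 × 0.07 = 6.0025
Sum = 67.7975
67.7975 is ≥ 67 and < 89 → Merit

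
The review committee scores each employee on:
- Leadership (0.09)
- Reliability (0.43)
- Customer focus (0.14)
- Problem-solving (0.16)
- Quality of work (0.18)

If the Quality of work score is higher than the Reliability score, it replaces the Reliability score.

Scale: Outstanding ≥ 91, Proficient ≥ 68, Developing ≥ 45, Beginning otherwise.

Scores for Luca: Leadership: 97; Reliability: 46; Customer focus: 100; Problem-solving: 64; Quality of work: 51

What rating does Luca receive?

Quality of work (51) > Reliability (46), so Reliability counts as 51.
Weighted total:
  Leadership 97 × 0.09 = 8.73
  Reliability 51 × 0.43 = 21.93
  Customer focus 100 × 0.14 = 14
  Problem-solving 64 × 0.16 = 10.24
  Quality of work 51 × 0.18 = 9.18
Sum = 64.08
64.08 is ≥ 45 and < 68 → Developing

Developing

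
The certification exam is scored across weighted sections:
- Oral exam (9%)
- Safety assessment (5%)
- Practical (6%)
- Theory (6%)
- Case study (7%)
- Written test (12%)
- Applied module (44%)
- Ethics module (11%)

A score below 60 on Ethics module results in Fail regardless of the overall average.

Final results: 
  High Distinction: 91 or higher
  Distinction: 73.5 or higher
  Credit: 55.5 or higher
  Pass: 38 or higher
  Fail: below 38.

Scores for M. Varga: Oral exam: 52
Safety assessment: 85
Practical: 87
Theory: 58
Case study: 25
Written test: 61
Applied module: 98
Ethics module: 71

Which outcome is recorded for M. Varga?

Distinction

Ethics module score 71 ≥ 60: minimum met.
Weighted total:
  Oral exam 52 × 0.09 = 4.68
  Safety assessment 85 × 0.05 = 4.25
  Practical 87 × 0.06 = 5.22
  Theory 58 × 0.06 = 3.48
  Case study 25 × 0.07 = 1.75
  Written test 61 × 0.12 = 7.32
  Applied module 98 × 0.44 = 43.12
  Ethics module 71 × 0.11 = 7.81
Sum = 77.63
77.63 is ≥ 73.5 and < 91 → Distinction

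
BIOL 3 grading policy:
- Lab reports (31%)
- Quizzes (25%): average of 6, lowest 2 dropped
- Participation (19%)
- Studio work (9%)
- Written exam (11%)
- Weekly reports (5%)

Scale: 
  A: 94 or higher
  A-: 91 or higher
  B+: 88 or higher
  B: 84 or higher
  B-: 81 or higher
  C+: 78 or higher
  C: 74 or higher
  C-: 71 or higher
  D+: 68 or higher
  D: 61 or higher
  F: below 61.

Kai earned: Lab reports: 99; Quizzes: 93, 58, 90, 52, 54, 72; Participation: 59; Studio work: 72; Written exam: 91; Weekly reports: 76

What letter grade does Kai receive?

Quizzes: drop 52, 54 → average of remaining 4 = 313/4 = 78.25
Weighted total:
  Lab reports 99 × 0.31 = 30.69
  Quizzes 78.25 × 0.25 = 19.5625
  Participation 59 × 0.19 = 11.21
  Studio work 72 × 0.09 = 6.48
  Written exam 91 × 0.11 = 10.01
  Weekly reports 76 × 0.05 = 3.8
Sum = 81.7525
81.7525 is ≥ 81 and < 84 → B-

B-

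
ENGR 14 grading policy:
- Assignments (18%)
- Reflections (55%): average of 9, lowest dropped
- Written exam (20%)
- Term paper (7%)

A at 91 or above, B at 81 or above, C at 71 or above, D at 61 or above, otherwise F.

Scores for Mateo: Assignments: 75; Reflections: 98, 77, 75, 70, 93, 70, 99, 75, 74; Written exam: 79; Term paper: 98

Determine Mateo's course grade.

B

Reflections: drop 70 → average of remaining 8 = 661/8 = 82.625
Weighted total:
  Assignments 75 × 0.18 = 13.5
  Reflections 82.625 × 0.55 = 45.44375
  Written exam 79 × 0.2 = 15.8
  Term paper 98 × 0.07 = 6.86
Sum = 81.60375
81.60375 is ≥ 81 and < 91 → B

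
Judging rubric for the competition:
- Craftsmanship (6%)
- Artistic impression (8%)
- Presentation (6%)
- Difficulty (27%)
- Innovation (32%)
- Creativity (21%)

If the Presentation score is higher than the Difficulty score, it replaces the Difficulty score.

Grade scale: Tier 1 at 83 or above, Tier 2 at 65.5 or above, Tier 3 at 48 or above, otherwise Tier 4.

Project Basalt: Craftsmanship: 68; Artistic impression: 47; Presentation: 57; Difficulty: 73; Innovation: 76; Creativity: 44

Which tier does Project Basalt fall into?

Tier 3

Presentation (57) ≤ Difficulty (73), so Difficulty stays at 73.
Weighted total:
  Craftsmanship 68 × 0.06 = 4.08
  Artistic impression 47 × 0.08 = 3.76
  Presentation 57 × 0.06 = 3.42
  Difficulty 73 × 0.27 = 19.71
  Innovation 76 × 0.32 = 24.32
  Creativity 44 × 0.21 = 9.24
Sum = 64.53
64.53 is ≥ 48 and < 65.5 → Tier 3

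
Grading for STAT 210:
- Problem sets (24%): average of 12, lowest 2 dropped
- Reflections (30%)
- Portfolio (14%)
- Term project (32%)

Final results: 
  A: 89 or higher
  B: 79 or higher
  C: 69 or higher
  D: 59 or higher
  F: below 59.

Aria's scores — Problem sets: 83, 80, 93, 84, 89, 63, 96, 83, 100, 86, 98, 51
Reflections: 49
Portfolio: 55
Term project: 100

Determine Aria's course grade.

C

Problem sets: drop 51, 63 → average of remaining 10 = 892/10 = 89.2
Weighted total:
  Problem sets 89.2 × 0.24 = 21.408
  Reflections 49 × 0.3 = 14.7
  Portfolio 55 × 0.14 = 7.7
  Term project 100 × 0.32 = 32
Sum = 75.808
75.808 is ≥ 69 and < 79 → C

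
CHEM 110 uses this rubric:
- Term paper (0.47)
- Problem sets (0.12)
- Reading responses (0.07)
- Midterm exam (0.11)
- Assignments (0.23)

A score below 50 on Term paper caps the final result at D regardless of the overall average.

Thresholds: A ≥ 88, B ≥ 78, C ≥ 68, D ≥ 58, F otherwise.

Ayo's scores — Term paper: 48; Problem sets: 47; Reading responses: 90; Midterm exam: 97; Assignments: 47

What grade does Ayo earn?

Term paper score 48 < 50: minimum not met.
Weighted total:
  Term paper 48 × 0.47 = 22.56
  Problem sets 47 × 0.12 = 5.64
  Reading responses 90 × 0.07 = 6.3
  Midterm exam 97 × 0.11 = 10.67
  Assignments 47 × 0.23 = 10.81
Sum = 55.98
55.98 would be F; cap at D applies → F.

F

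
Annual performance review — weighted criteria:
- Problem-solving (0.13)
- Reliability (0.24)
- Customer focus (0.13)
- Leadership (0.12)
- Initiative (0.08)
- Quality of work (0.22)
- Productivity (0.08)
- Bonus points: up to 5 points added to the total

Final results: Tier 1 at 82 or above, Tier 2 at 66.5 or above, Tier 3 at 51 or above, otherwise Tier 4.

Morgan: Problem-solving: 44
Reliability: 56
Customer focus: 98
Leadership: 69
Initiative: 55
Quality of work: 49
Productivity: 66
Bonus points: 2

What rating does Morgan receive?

Tier 3

Weighted total:
  Problem-solving 44 × 0.13 = 5.72
  Reliability 56 × 0.24 = 13.44
  Customer focus 98 × 0.13 = 12.74
  Leadership 69 × 0.12 = 8.28
  Initiative 55 × 0.08 = 4.4
  Quality of work 49 × 0.22 = 10.78
  Productivity 66 × 0.08 = 5.28
Sum = 60.64
Bonus points: 60.64 + 2 = 62.64
62.64 is ≥ 51 and < 66.5 → Tier 3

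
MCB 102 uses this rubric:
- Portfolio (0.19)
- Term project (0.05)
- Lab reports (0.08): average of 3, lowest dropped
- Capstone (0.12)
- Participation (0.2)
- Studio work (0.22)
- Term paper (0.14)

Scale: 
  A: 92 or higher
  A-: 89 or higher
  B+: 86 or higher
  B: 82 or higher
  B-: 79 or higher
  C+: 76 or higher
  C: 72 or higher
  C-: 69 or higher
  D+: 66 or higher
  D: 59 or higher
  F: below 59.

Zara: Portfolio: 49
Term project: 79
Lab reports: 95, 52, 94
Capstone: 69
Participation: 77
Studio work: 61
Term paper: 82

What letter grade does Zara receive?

Lab reports: drop 52 → average of remaining 2 = 189/2 = 94.5
Weighted total:
  Portfolio 49 × 0.19 = 9.31
  Term project 79 × 0.05 = 3.95
  Lab reports 94.5 × 0.08 = 7.56
  Capstone 69 × 0.12 = 8.28
  Participation 77 × 0.2 = 15.4
  Studio work 61 × 0.22 = 13.42
  Term paper 82 × 0.14 = 11.48
Sum = 69.4
69.4 is ≥ 69 and < 72 → C-

C-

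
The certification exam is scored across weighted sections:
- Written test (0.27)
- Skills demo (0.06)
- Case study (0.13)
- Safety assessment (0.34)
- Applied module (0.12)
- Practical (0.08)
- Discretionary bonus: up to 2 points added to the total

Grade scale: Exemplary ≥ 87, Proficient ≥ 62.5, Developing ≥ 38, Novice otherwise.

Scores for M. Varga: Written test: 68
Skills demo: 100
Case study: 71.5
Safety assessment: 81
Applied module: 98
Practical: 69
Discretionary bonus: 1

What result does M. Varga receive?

Proficient

Weighted total:
  Written test 68 × 0.27 = 18.36
  Skills demo 100 × 0.06 = 6
  Case study 71.5 × 0.13 = 9.295
  Safety assessment 81 × 0.34 = 27.54
  Applied module 98 × 0.12 = 11.76
  Practical 69 × 0.08 = 5.52
Sum = 78.475
Discretionary bonus: 78.475 + 1 = 79.475
79.475 is ≥ 62.5 and < 87 → Proficient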